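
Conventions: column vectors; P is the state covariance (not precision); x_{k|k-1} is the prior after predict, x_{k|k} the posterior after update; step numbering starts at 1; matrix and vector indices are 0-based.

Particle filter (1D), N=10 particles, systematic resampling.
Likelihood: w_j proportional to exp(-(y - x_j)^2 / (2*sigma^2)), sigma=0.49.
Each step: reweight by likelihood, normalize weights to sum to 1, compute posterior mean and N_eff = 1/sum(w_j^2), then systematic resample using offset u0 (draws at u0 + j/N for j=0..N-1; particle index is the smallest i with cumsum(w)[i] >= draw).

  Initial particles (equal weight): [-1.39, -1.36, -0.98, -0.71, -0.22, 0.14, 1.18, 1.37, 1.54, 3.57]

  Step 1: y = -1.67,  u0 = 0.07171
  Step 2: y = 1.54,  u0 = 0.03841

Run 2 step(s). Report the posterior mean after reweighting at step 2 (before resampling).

step 1: w=[0.3862, 0.3722, 0.1687, 0.0667, 0.0057, 0.0005, 0.0000, 0.0000, 0.0000, 0.0000]  mean=-1.2569  Neff=3.1190  idx=[0, 0, 0, 0, 1, 1, 1, 2, 2, 3]
step 2: w=[0.0006, 0.0006, 0.0006, 0.0006, 0.0008, 0.0008, 0.0008, 0.0599, 0.0599, 0.8754]  mean=-0.7455  Neff=1.2927  idx=[7, 9, 9, 9, 9, 9, 9, 9, 9, 9]

post_mean = -0.7455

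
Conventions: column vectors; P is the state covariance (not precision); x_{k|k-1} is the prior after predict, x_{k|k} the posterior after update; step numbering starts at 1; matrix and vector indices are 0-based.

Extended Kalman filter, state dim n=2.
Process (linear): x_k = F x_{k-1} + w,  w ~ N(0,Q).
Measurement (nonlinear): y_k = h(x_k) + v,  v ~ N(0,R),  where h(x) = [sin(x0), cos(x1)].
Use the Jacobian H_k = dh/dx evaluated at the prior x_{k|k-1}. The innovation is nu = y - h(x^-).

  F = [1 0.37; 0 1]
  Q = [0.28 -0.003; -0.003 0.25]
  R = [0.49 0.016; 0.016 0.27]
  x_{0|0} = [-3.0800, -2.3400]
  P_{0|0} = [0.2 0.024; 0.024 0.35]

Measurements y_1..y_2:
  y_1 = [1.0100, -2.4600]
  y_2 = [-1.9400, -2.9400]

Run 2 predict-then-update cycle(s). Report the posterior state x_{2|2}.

step 1: x^-=[-3.9458, -2.3400]  P^-=[0.5457 0.1505; 0.1505 0.6000]  H_jac=[-0.6937 0.0000; 0.0000 0.7185]  S=[0.7526 -0.0590; -0.0590 0.5797]  K=[-0.4923 0.1364; -0.0811 0.7354]  nu=[0.2897, -1.7644]  x^+=[-4.3291, -3.6610]  P^+=[0.3446 0.0403; 0.0403 0.2745]
step 2: x^-=[-5.6837, -3.6610]  P^-=[0.6920 0.1389; 0.1389 0.5245]  H_jac=[0.8256 0.0000; 0.0000 -0.4963]  S=[0.9617 -0.0409; -0.0409 0.3992]  K=[0.5893 -0.1123; 0.0919 -0.6427]  nu=[-2.5042, -2.0719]  x^+=[-6.9268, -2.5594]  P^+=[0.3476 0.0421; 0.0421 0.3467]

x_post = [-6.9268, -2.5594]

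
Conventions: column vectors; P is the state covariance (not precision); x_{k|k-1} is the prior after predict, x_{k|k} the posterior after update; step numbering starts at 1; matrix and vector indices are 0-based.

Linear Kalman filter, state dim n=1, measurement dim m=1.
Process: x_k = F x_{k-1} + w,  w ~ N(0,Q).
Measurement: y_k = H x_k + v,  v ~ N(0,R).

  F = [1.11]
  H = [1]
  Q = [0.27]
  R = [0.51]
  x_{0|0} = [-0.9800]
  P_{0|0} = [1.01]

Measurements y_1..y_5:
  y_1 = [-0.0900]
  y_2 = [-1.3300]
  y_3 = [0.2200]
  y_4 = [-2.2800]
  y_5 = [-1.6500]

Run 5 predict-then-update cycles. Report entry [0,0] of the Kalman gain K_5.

K[0,0] = 0.5466

step 1: x^-=[-1.0878]  P^-=[1.5144]  S=[2.0244]  K=[0.7481]  nu=[0.9978]  x^+=[-0.3414]  P^+=[0.3815]
step 2: x^-=[-0.3789]  P^-=[0.7401]  S=[1.2501]  K=[0.5920]  nu=[-0.9511]  x^+=[-0.9420]  P^+=[0.3019]
step 3: x^-=[-1.0456]  P^-=[0.6420]  S=[1.1520]  K=[0.5573]  nu=[1.2656]  x^+=[-0.3403]  P^+=[0.2842]
step 4: x^-=[-0.3777]  P^-=[0.6202]  S=[1.1302]  K=[0.5487]  nu=[-1.9023]  x^+=[-1.4216]  P^+=[0.2799]
step 5: x^-=[-1.5780]  P^-=[0.6148]  S=[1.1248]  K=[0.5466]  nu=[-0.0720]  x^+=[-1.6173]  P^+=[0.2788]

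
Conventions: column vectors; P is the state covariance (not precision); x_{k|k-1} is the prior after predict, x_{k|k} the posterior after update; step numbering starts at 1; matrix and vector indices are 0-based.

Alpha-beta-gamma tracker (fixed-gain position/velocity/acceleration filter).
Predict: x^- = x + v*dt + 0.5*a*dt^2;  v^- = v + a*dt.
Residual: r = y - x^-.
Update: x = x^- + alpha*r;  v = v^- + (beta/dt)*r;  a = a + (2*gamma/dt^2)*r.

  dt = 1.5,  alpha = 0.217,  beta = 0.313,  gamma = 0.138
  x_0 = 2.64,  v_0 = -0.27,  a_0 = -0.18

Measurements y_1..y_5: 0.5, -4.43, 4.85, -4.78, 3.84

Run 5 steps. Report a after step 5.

step 1: x_pred=2.0325  r=-1.5325  x^+=1.6999  v^+=-0.8598  a^+=-0.3680
step 2: x_pred=-0.0037  r=-4.4263  x^+=-0.9642  v^+=-2.3354  a^+=-0.9109
step 3: x_pred=-5.4921  r=10.3421  x^+=-3.2479  v^+=-1.5437  a^+=0.3577
step 4: x_pred=-5.1611  r=0.3811  x^+=-5.0784  v^+=-0.9277  a^+=0.4044
step 5: x_pred=-6.0150  r=9.8550  x^+=-3.8764  v^+=1.7354  a^+=1.6133

a_post = 1.6133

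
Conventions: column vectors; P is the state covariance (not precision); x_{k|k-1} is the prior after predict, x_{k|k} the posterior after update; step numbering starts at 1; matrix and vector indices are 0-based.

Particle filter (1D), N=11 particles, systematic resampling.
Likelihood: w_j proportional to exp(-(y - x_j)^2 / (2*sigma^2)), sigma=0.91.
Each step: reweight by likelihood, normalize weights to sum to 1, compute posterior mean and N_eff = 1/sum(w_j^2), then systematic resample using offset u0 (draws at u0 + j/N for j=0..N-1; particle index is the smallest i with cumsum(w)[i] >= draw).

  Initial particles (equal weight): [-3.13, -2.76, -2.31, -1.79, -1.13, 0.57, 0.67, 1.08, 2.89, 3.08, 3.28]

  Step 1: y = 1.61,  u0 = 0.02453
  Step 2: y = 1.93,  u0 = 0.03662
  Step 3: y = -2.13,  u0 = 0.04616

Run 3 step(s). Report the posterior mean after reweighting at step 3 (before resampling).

step 1: w=[0.0000, 0.0000, 0.0000, 0.0003, 0.0039, 0.1864, 0.2101, 0.3023, 0.1332, 0.0972, 0.0665]  mean=1.4709  Neff=4.9519  idx=[5, 5, 6, 6, 6, 7, 7, 7, 8, 9, 10]
step 2: w=[0.0642, 0.0642, 0.0752, 0.0752, 0.0752, 0.1267, 0.1267, 0.1267, 0.1124, 0.0882, 0.0652]  mean=1.4455  Neff=10.1977  idx=[0, 1, 3, 4, 5, 6, 6, 7, 8, 9, 10]
step 3: w=[0.2449, 0.2449, 0.1757, 0.1757, 0.0397, 0.0397, 0.0397, 0.0397, 0.0000, 0.0000, 0.0000]  mean=0.6861  Neff=5.3188  idx=[0, 0, 0, 1, 1, 2, 2, 3, 3, 4, 6]

post_mean = 0.6861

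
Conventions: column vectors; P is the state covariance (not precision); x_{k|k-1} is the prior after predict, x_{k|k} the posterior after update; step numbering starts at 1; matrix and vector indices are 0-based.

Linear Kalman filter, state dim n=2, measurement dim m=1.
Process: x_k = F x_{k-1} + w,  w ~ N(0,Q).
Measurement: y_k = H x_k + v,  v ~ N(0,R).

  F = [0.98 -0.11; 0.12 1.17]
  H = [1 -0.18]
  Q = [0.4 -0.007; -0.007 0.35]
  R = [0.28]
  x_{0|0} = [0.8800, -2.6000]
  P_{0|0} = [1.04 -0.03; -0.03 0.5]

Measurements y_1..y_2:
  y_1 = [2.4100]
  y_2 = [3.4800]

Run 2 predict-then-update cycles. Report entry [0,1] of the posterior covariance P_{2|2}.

step 1: x^-=[1.1484, -2.9364]  P^-=[1.4113 0.0170; 0.0170 1.0410]  S=[1.7190]  K=[0.8193; -0.0991]  nu=[0.7330]  x^+=[1.7490, -3.0091]  P^+=[0.2576 0.1566; 0.1566 1.0241]
step 2: x^-=[2.0450, -3.3107]  P^-=[0.6260 0.0690; 0.0690 1.7996]  S=[0.9395]  K=[0.6531; -0.2714]  nu=[0.8391]  x^+=[2.5930, -3.5385]  P^+=[0.2253 0.2355; 0.2355 1.7304]

P_post[0,1] = 0.2355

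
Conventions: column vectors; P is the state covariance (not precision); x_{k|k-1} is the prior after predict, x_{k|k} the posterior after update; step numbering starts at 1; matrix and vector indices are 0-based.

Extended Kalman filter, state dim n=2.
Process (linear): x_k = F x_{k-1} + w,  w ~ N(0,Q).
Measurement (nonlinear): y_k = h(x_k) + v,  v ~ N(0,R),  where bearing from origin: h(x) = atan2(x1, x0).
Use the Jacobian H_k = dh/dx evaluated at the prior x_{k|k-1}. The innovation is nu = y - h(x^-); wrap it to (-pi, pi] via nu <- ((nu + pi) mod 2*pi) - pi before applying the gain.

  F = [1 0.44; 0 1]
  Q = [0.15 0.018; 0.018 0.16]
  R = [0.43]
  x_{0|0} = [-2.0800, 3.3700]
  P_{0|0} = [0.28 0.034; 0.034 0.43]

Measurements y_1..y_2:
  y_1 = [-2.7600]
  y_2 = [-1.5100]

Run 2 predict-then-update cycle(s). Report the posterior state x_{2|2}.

step 1: x^-=[-0.5972, 3.3700]  P^-=[0.5432 0.2412; 0.2412 0.5900]  H_jac=[-0.2877 -0.0510]  S=[0.4836]  K=[-0.3486; -0.2057]  nu=[1.7770]  x^+=[-1.2166, 3.0045]  P^+=[0.4844 0.2065; 0.2065 0.5695]
step 2: x^-=[0.1053, 3.0045]  P^-=[0.9264 0.4751; 0.4751 0.7295]  H_jac=[-0.3324 0.0117]  S=[0.5288]  K=[-0.5719; -0.2826]  nu=[-3.0458]  x^+=[1.8473, 3.8652]  P^+=[0.7534 0.3897; 0.3897 0.6873]

x_post = [1.8473, 3.8652]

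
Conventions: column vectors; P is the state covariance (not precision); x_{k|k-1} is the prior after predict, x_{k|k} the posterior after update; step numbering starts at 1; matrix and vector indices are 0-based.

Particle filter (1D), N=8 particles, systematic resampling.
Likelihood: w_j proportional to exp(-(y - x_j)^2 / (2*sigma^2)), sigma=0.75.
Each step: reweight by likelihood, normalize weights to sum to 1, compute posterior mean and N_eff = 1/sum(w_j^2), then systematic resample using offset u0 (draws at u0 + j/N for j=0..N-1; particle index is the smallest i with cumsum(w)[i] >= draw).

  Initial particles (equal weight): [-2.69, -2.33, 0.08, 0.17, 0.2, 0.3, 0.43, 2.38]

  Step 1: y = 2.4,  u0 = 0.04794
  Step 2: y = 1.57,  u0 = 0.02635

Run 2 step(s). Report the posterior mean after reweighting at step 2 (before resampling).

step 1: w=[0.0000, 0.0000, 0.0077, 0.0111, 0.0125, 0.0183, 0.0293, 0.9212]  mean=2.2155  Neff=1.1763  idx=[5, 7, 7, 7, 7, 7, 7, 7]
step 2: w=[0.0575, 0.1346, 0.1346, 0.1346, 0.1346, 0.1346, 0.1346, 0.1346]  mean=2.2604  Neff=7.6802  idx=[0, 1, 2, 3, 4, 5, 6, 7]

post_mean = 2.2604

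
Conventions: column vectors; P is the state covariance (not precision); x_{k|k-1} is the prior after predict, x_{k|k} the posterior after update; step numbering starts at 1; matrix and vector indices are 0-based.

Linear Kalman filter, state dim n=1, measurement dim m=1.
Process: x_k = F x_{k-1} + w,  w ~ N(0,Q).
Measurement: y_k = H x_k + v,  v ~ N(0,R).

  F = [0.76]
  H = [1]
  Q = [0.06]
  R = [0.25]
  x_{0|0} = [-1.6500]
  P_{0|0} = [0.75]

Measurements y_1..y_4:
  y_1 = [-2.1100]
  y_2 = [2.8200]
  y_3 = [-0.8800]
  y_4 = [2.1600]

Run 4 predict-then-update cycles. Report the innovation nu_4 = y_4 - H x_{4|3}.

step 1: x^-=[-1.2540]  P^-=[0.4932]  S=[0.7432]  K=[0.6636]  nu=[-0.8560]  x^+=[-1.8221]  P^+=[0.1659]
step 2: x^-=[-1.3848]  P^-=[0.1558]  S=[0.4058]  K=[0.3840]  nu=[4.2048]  x^+=[0.2298]  P^+=[0.0960]
step 3: x^-=[0.1746]  P^-=[0.1154]  S=[0.3654]  K=[0.3159]  nu=[-1.0546]  x^+=[-0.1585]  P^+=[0.0790]
step 4: x^-=[-0.1205]  P^-=[0.1056]  S=[0.3556]  K=[0.2970]  nu=[2.2805]  x^+=[0.5568]  P^+=[0.0742]

innov = [2.2805]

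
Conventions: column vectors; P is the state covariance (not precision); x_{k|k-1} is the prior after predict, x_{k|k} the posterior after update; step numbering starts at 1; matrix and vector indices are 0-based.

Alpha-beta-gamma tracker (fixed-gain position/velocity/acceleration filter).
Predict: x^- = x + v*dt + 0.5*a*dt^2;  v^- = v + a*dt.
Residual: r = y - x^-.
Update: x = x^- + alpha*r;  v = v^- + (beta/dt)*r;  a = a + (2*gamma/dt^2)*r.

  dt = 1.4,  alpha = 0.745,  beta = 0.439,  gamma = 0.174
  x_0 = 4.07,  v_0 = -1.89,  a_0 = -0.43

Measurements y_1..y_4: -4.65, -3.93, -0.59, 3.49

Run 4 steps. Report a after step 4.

a_post = 2.9143

step 1: x_pred=1.0026  r=-5.6526  x^+=-3.2086  v^+=-4.2645  a^+=-1.4336
step 2: x_pred=-10.5838  r=6.6538  x^+=-5.6267  v^+=-4.1851  a^+=-0.2522
step 3: x_pred=-11.7331  r=11.1431  x^+=-3.4315  v^+=-1.0441  a^+=1.7262
step 4: x_pred=-3.2015  r=6.6915  x^+=1.7837  v^+=3.4709  a^+=2.9143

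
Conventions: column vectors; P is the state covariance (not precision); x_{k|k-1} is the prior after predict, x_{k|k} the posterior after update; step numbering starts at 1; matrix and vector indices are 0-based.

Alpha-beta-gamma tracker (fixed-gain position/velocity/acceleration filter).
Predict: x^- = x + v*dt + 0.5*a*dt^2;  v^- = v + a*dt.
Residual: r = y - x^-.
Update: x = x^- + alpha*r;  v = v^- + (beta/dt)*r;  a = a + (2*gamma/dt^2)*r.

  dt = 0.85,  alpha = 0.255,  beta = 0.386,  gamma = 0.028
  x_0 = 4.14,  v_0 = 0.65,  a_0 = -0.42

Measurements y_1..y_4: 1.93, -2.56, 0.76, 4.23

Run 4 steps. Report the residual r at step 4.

step 1: x_pred=4.5408  r=-2.6108  x^+=3.8750  v^+=-0.8926  a^+=-0.6224
step 2: x_pred=2.8915  r=-5.4515  x^+=1.5014  v^+=-3.8972  a^+=-1.0449
step 3: x_pred=-2.1887  r=2.9487  x^+=-1.4368  v^+=-3.4463  a^+=-0.8163
step 4: x_pred=-4.6611  r=8.8911  x^+=-2.3939  v^+=-0.1026  a^+=-0.1272

resid = 8.8911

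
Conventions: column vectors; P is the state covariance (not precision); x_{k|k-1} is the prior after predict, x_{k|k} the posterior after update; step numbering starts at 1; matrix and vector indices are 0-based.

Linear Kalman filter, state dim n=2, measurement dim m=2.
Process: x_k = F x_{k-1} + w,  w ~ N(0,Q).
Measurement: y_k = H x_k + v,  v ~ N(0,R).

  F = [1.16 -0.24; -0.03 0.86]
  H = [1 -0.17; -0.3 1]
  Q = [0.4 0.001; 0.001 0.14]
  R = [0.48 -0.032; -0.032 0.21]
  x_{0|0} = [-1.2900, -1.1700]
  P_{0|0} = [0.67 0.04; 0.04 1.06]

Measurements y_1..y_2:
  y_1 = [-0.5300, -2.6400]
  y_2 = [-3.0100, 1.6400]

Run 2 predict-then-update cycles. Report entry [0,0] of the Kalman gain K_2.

step 1: x^-=[-1.2156, -0.9675]  P^-=[1.3403 -0.2009; -0.2009 0.9225]  S=[1.9153 -0.8021; -0.8021 1.3737]  K=[0.7066 -0.0264; 0.1493 0.8026]  nu=[0.5211, -2.0372]  x^+=[-0.7936, -2.5248]  P^+=[0.3532 0.0778; 0.0778 0.1871]
step 2: x^-=[-0.3146, -2.1475]  P^-=[0.8428 0.0283; 0.0283 0.2747]  S=[1.3211 -0.3018; -0.3018 0.5436]  K=[0.6183 -0.0698; 0.1122 0.5520]  nu=[-3.0605, 3.6931]  x^+=[-2.4647, -0.4521]  P^+=[0.3089 0.0582; 0.0582 0.1298]

K[0,0] = 0.6183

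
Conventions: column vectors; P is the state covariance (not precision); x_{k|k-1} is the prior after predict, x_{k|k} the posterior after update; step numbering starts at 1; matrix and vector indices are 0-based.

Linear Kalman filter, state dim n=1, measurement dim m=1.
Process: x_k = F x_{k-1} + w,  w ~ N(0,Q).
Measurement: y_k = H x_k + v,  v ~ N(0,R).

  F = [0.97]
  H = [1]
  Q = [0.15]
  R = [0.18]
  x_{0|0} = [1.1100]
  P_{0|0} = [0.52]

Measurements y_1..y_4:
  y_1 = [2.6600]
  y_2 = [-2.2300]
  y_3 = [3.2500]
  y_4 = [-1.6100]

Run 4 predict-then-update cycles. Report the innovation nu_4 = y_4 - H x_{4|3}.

step 1: x^-=[1.0767]  P^-=[0.6393]  S=[0.8193]  K=[0.7803]  nu=[1.5833]  x^+=[2.3121]  P^+=[0.1405]
step 2: x^-=[2.2428]  P^-=[0.2822]  S=[0.4622]  K=[0.6105]  nu=[-4.4728]  x^+=[-0.4879]  P^+=[0.1099]
step 3: x^-=[-0.4733]  P^-=[0.2534]  S=[0.4334]  K=[0.5847]  nu=[3.7233]  x^+=[1.7036]  P^+=[0.1052]
step 4: x^-=[1.6525]  P^-=[0.2490]  S=[0.4290]  K=[0.5804]  nu=[-3.2625]  x^+=[-0.2412]  P^+=[0.1045]

innov = [-3.2625]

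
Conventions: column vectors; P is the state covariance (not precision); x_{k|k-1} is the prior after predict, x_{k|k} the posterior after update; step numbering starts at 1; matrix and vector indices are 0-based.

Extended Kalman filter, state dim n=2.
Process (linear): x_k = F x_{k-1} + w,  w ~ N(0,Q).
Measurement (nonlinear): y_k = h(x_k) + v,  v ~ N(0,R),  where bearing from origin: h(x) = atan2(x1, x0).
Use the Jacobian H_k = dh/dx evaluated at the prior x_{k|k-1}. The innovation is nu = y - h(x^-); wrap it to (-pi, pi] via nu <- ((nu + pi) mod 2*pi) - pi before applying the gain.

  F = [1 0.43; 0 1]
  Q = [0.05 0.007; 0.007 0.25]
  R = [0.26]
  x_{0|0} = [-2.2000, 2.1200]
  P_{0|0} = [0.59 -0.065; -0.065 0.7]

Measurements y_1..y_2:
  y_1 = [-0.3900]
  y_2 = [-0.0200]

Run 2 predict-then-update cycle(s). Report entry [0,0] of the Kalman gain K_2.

step 1: x^-=[-1.2884, 2.1200]  P^-=[0.7135 0.2430; 0.2430 0.9500]  H_jac=[-0.3445 -0.2093]  S=[0.4213]  K=[-0.7041; -0.6707]  nu=[-2.5069]  x^+=[0.4766, 3.8013]  P^+=[0.5047 0.0440; 0.0440 0.7605]
step 2: x^-=[2.1112, 3.8013]  P^-=[0.7331 0.3780; 0.3780 1.0105]  H_jac=[-0.2011 0.1117]  S=[0.2853]  K=[-0.3687; 0.1291]  nu=[-1.0838]  x^+=[2.5108, 3.6614]  P^+=[0.6944 0.3916; 0.3916 1.0057]

K[0,0] = -0.3687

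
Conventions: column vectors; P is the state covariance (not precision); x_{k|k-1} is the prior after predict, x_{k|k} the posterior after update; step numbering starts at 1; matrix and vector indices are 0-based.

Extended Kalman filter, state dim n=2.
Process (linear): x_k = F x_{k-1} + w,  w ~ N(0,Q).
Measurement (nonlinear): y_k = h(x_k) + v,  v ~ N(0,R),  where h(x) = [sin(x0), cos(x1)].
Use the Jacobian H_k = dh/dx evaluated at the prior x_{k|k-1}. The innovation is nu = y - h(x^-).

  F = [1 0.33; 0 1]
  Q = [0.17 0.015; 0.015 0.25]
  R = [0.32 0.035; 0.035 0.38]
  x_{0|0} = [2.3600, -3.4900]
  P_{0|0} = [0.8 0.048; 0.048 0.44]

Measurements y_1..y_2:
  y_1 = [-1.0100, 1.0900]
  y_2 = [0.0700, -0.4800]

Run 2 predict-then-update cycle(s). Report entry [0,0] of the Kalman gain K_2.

step 1: x^-=[1.2083, -3.4900]  P^-=[1.0496 0.2082; 0.2082 0.6900]  H_jac=[0.3546 0.0000; 0.0000 -0.3414]  S=[0.4520 0.0098; 0.0098 0.4604]  K=[0.8272 -0.1720; 0.1745 -0.5153]  nu=[-1.9450, 2.0299]  x^+=[-0.7497, -4.8755]  P^+=[0.7295 0.1066; 0.1066 0.5557]
step 2: x^-=[-2.3586, -4.8755]  P^-=[1.0304 0.3050; 0.3050 0.8057]  H_jac=[-0.7088 0.0000; 0.0000 -0.9867]  S=[0.8377 0.2483; 0.2483 1.1645]  K=[-0.8489 -0.0774; -0.0595 -0.6701]  nu=[0.7754, -0.6424]  x^+=[-2.9671, -4.4912]  P^+=[0.3871 0.0599; 0.0599 0.2602]

K[0,0] = -0.8489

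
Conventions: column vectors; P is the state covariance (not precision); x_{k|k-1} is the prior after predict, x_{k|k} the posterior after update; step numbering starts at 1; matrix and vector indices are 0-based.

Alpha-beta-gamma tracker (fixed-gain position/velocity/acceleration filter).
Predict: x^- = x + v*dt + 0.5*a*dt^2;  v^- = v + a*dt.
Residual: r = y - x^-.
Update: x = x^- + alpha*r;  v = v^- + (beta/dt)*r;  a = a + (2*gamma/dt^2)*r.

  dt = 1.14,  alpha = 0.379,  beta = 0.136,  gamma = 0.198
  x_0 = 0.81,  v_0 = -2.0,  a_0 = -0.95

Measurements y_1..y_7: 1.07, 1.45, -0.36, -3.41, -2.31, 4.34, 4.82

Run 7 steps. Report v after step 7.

v_post = 3.0871

step 1: x_pred=-2.0873  r=3.1573  x^+=-0.8907  v^+=-2.7063  a^+=0.0121
step 2: x_pred=-3.9681  r=5.4181  x^+=-1.9146  v^+=-2.0462  a^+=1.6630
step 3: x_pred=-3.1667  r=2.8067  x^+=-2.1030  v^+=0.1844  a^+=2.5182
step 4: x_pred=-0.2564  r=-3.1536  x^+=-1.4516  v^+=2.6790  a^+=1.5573
step 5: x_pred=2.6144  r=-4.9244  x^+=0.7480  v^+=3.8668  a^+=0.0568
step 6: x_pred=5.1931  r=-0.8531  x^+=4.8698  v^+=3.8298  a^+=-0.2032
step 7: x_pred=9.1037  r=-4.2837  x^+=7.4802  v^+=3.0871  a^+=-1.5085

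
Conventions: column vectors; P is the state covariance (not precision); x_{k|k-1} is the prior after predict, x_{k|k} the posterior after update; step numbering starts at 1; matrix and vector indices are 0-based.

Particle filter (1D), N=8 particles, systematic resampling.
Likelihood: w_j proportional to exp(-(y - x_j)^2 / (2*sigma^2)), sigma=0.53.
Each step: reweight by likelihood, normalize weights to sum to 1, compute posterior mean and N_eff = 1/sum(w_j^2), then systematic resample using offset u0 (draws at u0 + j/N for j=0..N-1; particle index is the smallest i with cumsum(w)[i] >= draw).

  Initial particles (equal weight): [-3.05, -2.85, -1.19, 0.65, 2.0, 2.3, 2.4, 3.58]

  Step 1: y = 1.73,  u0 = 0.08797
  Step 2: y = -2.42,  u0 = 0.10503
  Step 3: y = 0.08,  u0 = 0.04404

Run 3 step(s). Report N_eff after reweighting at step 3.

step 1: w=[0.0000, 0.0000, 0.0000, 0.0622, 0.4355, 0.2781, 0.2230, 0.0011]  mean=2.0905  Neff=3.1186  idx=[4, 4, 4, 4, 5, 5, 6, 6]
step 2: w=[0.2489, 0.2489, 0.2489, 0.2489, 0.0019, 0.0019, 0.0003, 0.0003]  mean=2.0014  Neff=4.0359  idx=[0, 0, 1, 1, 2, 2, 3, 3]
step 3: w=[0.1250, 0.1250, 0.1250, 0.1250, 0.1250, 0.1250, 0.1250, 0.1250]  mean=2.0000  Neff=8.0000  idx=[0, 1, 2, 3, 4, 5, 6, 7]

N_eff = 8.0000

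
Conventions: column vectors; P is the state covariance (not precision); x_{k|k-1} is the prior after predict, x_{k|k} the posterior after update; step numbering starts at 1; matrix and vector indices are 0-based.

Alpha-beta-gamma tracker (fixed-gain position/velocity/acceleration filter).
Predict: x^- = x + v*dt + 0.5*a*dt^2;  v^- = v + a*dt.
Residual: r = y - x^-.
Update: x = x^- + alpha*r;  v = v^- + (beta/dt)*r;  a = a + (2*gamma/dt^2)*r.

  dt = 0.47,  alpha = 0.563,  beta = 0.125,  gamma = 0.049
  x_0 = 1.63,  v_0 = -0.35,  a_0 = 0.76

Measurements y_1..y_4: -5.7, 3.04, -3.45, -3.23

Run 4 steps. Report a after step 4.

a_post = -0.8580

step 1: x_pred=1.5494  r=-7.2494  x^+=-2.5320  v^+=-1.9208  a^+=-2.4561
step 2: x_pred=-3.7061  r=6.7461  x^+=0.0920  v^+=-1.2811  a^+=0.5367
step 3: x_pred=-0.4509  r=-2.9991  x^+=-2.1394  v^+=-1.8265  a^+=-0.7939
step 4: x_pred=-3.0855  r=-0.1445  x^+=-3.1669  v^+=-2.2380  a^+=-0.8580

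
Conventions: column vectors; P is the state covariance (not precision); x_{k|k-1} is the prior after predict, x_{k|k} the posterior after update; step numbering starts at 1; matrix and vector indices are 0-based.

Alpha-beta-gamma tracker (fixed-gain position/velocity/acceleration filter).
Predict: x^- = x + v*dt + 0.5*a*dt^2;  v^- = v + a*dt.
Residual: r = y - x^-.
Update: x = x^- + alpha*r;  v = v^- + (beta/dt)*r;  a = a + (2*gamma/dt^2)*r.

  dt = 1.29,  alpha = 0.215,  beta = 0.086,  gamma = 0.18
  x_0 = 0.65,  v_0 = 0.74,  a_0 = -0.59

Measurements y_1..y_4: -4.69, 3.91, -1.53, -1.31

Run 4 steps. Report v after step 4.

v_post = -2.3398

step 1: x_pred=1.1137  r=-5.8037  x^+=-0.1341  v^+=-0.4080  a^+=-1.8455
step 2: x_pred=-2.1960  r=6.1060  x^+=-0.8832  v^+=-2.3817  a^+=-0.5246
step 3: x_pred=-4.3921  r=2.8621  x^+=-3.7767  v^+=-2.8676  a^+=0.0946
step 4: x_pred=-7.3973  r=6.0873  x^+=-6.0885  v^+=-2.3398  a^+=1.4114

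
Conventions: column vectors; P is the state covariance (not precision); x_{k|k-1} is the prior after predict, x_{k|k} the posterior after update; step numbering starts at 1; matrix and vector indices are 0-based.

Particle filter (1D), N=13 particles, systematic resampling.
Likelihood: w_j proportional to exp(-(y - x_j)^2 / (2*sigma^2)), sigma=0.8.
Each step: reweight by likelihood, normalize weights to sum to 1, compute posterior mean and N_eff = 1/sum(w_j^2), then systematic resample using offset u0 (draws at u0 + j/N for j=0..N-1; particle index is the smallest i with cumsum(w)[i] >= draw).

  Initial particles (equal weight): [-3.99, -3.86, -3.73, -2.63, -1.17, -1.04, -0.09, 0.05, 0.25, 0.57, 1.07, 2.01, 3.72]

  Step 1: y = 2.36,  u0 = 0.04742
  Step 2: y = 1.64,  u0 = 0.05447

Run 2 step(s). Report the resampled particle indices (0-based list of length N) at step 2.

step 1: w=[0.0000, 0.0000, 0.0000, 0.0000, 0.0000, 0.0001, 0.0059, 0.0100, 0.0199, 0.0526, 0.1753, 0.5846, 0.1517]  mean=1.9615  Neff=2.5078  idx=[9, 10, 10, 11, 11, 11, 11, 11, 11, 11, 11, 12, 12]
step 2: w=[0.0444, 0.0842, 0.0842, 0.0975, 0.0975, 0.0975, 0.0975, 0.0975, 0.0975, 0.0975, 0.0975, 0.0037, 0.0037]  mean=1.8005  Neff=10.8463  idx=[1, 2, 2, 3, 4, 5, 6, 6, 7, 8, 9, 10, 10]

resampled_idx = [1, 2, 2, 3, 4, 5, 6, 6, 7, 8, 9, 10, 10]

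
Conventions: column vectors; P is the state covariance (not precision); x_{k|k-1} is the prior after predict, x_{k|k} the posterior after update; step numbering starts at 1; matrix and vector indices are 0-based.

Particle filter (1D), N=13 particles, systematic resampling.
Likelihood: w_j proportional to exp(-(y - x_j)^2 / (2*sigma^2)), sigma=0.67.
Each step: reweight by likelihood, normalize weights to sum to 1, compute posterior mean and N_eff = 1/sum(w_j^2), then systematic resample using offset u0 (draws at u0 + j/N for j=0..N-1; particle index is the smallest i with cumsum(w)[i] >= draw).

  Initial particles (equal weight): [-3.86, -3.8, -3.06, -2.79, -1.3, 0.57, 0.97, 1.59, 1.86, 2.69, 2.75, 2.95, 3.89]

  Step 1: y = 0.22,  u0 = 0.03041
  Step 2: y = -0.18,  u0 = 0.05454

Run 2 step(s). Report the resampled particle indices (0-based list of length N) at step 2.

step 1: w=[0.0000, 0.0000, 0.0000, 0.0000, 0.0460, 0.5259, 0.3221, 0.0745, 0.0301, 0.0007, 0.0005, 0.0001, 0.0000]  mean=0.7305  Neff=2.5713  idx=[4, 5, 5, 5, 5, 5, 5, 5, 6, 6, 6, 6, 7]
step 2: w=[0.0501, 0.1083, 0.1083, 0.1083, 0.1083, 0.1083, 0.1083, 0.1083, 0.0464, 0.0464, 0.0464, 0.0464, 0.0062]  mean=0.5569  Neff=10.7244  idx=[1, 1, 2, 3, 3, 4, 5, 6, 6, 7, 8, 9, 11]

resampled_idx = [1, 1, 2, 3, 3, 4, 5, 6, 6, 7, 8, 9, 11]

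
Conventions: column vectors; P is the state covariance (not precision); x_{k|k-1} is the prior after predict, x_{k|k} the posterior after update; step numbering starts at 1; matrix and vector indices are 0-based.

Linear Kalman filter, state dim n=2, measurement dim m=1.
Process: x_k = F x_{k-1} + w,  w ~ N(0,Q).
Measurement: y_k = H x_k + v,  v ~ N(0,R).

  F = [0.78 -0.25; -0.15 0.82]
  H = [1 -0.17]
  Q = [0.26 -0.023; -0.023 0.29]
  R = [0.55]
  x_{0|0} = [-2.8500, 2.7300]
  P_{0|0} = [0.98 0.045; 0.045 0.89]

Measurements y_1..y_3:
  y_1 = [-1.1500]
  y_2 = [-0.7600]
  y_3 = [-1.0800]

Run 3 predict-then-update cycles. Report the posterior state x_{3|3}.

step 1: x^-=[-2.9055, 2.6661]  P^-=[0.8943 -0.2896; -0.2896 0.8994]  S=[1.5688]  K=[0.6015; -0.2821]  nu=[2.2087]  x^+=[-1.5770, 2.0430]  P^+=[0.3268 -0.0235; -0.0235 0.7746]
step 2: x^-=[-1.7409, 1.9118]  P^-=[0.5164 -0.2359; -0.2359 0.8240]  S=[1.1704]  K=[0.4755; -0.3212]  nu=[1.3059]  x^+=[-1.1200, 1.4923]  P^+=[0.2518 -0.0571; -0.0571 0.7032]
step 3: x^-=[-1.2466, 1.3917]  P^-=[0.4794 -0.2353; -0.2353 0.7825]  S=[1.1320]  K=[0.4588; -0.3254]  nu=[0.4032]  x^+=[-1.0616, 1.2605]  P^+=[0.2411 -0.0663; -0.0663 0.6627]

x_post = [-1.0616, 1.2605]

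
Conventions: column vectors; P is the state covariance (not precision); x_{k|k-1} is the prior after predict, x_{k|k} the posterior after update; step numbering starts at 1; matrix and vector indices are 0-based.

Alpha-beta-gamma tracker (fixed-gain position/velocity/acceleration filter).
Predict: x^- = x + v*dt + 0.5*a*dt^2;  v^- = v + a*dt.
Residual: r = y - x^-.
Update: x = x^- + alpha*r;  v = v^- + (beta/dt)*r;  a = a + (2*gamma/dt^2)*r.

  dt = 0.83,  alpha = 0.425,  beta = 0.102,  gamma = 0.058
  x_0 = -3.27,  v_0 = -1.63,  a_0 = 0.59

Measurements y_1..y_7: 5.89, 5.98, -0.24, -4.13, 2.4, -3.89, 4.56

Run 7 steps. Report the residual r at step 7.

step 1: x_pred=-4.4197  r=10.3097  x^+=-0.0381  v^+=0.1267  a^+=2.3260
step 2: x_pred=0.8683  r=5.1117  x^+=3.0408  v^+=2.6854  a^+=3.1867
step 3: x_pred=6.3673  r=-6.6073  x^+=3.5592  v^+=4.5184  a^+=2.0742
step 4: x_pred=8.0240  r=-12.1540  x^+=2.8585  v^+=4.7464  a^+=0.0276
step 5: x_pred=6.8075  r=-4.4075  x^+=4.9343  v^+=4.2276  a^+=-0.7145
step 6: x_pred=8.1971  r=-12.0871  x^+=3.0601  v^+=2.1492  a^+=-2.7498
step 7: x_pred=3.8967  r=0.6633  x^+=4.1786  v^+=-0.0517  a^+=-2.6381

resid = 0.6633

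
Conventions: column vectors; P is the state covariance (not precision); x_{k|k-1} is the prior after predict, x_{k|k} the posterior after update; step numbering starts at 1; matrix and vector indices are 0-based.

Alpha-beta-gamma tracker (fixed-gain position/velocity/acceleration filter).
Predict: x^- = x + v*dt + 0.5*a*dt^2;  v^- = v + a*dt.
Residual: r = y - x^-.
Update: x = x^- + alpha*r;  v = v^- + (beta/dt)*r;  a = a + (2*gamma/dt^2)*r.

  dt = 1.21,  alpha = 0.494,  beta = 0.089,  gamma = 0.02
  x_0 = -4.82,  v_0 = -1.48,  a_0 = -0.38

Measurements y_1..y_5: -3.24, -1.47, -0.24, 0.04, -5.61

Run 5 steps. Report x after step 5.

step 1: x_pred=-6.8890  r=3.6490  x^+=-5.0864  v^+=-1.6714  a^+=-0.2803
step 2: x_pred=-7.3140  r=5.8440  x^+=-4.4271  v^+=-1.5807  a^+=-0.1206
step 3: x_pred=-6.4281  r=6.1881  x^+=-3.3712  v^+=-1.2716  a^+=0.0484
step 4: x_pred=-4.8743  r=4.9143  x^+=-2.4466  v^+=-0.8515  a^+=0.1827
step 5: x_pred=-3.3432  r=-2.2668  x^+=-4.4630  v^+=-0.7972  a^+=0.1207

x_post = -4.4630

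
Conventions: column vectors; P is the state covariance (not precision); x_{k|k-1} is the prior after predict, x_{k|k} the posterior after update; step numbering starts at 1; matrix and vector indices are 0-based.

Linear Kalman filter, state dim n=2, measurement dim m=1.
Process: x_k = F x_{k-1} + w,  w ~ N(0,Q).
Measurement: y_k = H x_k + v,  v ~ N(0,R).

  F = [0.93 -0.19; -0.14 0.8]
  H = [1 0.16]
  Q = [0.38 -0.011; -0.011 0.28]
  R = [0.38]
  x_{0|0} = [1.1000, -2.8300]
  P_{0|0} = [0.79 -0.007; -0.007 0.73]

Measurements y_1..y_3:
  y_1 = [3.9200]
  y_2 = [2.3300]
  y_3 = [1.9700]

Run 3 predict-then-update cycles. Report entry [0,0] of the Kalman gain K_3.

K[0,0] = 0.6534

step 1: x^-=[1.5607, -2.4180]  P^-=[1.0921 -0.2302; -0.2302 0.7643]  S=[1.4180]  K=[0.7442; -0.0761]  nu=[2.7462]  x^+=[3.6044, -2.6270]  P^+=[0.3068 -0.1499; -0.1499 0.7560]
step 2: x^-=[3.8512, -2.6062]  P^-=[0.7256 -0.2814; -0.2814 0.8035]  S=[1.0361]  K=[0.6568; -0.1475]  nu=[-1.1042]  x^+=[3.1259, -2.4434]  P^+=[0.2786 -0.1810; -0.1810 0.7809]
step 3: x^-=[3.3713, -2.3923]  P^-=[0.7131 -0.3054; -0.3054 0.8258]  S=[1.0165]  K=[0.6534; -0.1705]  nu=[-1.0186]  x^+=[2.7058, -2.2187]  P^+=[0.2791 -0.1922; -0.1922 0.7962]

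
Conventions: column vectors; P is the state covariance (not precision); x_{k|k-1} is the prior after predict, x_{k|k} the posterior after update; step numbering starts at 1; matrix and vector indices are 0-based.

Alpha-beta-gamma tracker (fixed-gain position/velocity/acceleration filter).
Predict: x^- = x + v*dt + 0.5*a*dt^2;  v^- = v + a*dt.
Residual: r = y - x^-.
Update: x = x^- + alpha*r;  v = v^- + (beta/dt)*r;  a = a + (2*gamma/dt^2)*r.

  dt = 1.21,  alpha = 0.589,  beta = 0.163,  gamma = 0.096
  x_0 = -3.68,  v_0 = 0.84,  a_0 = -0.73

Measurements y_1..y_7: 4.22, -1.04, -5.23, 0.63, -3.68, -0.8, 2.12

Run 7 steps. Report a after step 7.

a_post = 1.0044

step 1: x_pred=-3.1980  r=7.4180  x^+=1.1712  v^+=0.9560  a^+=0.2428
step 2: x_pred=2.5057  r=-3.5457  x^+=0.4173  v^+=0.7721  a^+=-0.2222
step 3: x_pred=1.1889  r=-6.4189  x^+=-2.5918  v^+=-0.3614  a^+=-1.0640
step 4: x_pred=-3.8080  r=4.4380  x^+=-1.1940  v^+=-1.0510  a^+=-0.4820
step 5: x_pred=-2.8185  r=-0.8615  x^+=-3.3259  v^+=-1.7502  a^+=-0.5949
step 6: x_pred=-5.8792  r=5.0792  x^+=-2.8875  v^+=-1.7858  a^+=0.0711
step 7: x_pred=-4.9963  r=7.1163  x^+=-0.8048  v^+=-0.7411  a^+=1.0044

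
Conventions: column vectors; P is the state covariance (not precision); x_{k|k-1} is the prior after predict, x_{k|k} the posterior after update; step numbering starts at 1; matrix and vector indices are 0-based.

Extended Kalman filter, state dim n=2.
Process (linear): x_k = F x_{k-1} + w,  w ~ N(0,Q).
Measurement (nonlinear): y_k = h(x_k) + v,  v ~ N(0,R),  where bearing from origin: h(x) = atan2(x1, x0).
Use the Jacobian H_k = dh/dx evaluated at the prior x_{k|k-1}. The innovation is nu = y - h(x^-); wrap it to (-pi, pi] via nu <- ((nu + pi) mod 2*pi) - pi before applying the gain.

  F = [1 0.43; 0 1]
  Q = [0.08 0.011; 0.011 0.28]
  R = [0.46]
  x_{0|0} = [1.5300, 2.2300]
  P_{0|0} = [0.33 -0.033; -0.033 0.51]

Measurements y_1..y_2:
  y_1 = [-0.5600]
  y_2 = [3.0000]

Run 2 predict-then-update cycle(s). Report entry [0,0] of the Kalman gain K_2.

K[0,0] = 0.0310

step 1: x^-=[2.4889, 2.2300]  P^-=[0.4759 0.1973; 0.1973 0.7900]  H_jac=[-0.1997 0.2229]  S=[0.5007]  K=[-0.1020; 0.2730]  nu=[-1.2906]  x^+=[2.6205, 1.8777]  P^+=[0.4707 0.2112; 0.2112 0.7527]
step 2: x^-=[3.4279, 1.8777]  P^-=[0.8715 0.5459; 0.5459 1.0327]  H_jac=[-0.1229 0.2244]  S=[0.4951]  K=[0.0310; 0.3326]  nu=[2.4989]  x^+=[3.5055, 2.7087]  P^+=[0.8711 0.5408; 0.5408 0.9779]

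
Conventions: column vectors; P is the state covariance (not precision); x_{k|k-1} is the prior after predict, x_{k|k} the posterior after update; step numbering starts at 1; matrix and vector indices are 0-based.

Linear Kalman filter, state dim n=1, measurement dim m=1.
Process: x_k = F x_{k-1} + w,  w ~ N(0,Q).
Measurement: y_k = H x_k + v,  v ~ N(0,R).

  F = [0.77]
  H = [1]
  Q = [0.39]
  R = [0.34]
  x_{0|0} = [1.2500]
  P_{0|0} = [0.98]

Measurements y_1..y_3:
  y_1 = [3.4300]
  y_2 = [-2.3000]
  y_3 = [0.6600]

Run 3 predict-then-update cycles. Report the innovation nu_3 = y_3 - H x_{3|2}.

step 1: x^-=[0.9625]  P^-=[0.9710]  S=[1.3110]  K=[0.7407]  nu=[2.4675]  x^+=[2.7901]  P^+=[0.2518]
step 2: x^-=[2.1484]  P^-=[0.5393]  S=[0.8793]  K=[0.6133]  nu=[-4.4484]  x^+=[-0.5800]  P^+=[0.2085]
step 3: x^-=[-0.4466]  P^-=[0.5136]  S=[0.8536]  K=[0.6017]  nu=[1.1066]  x^+=[0.2193]  P^+=[0.2046]

innov = [1.1066]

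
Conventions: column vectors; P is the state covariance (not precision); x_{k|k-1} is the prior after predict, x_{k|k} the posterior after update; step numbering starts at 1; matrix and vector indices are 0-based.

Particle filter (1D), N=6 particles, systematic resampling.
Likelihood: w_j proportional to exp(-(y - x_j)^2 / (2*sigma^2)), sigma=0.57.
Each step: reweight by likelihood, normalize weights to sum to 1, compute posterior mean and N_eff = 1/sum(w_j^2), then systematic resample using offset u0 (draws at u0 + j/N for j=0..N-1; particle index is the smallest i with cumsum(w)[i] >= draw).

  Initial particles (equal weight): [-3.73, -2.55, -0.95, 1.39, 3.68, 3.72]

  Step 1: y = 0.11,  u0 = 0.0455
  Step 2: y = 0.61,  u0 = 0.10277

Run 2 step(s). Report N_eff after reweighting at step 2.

N_eff = 2.4931

step 1: w=[0.0000, 0.0001, 0.6883, 0.3117, 0.0000, 0.0000]  mean=-0.2208  Neff=1.7518  idx=[2, 2, 2, 2, 3, 3]
step 2: w=[0.0269, 0.0269, 0.0269, 0.0269, 0.4462, 0.4462]  mean=1.1383  Neff=2.4931  idx=[3, 4, 4, 5, 5, 5]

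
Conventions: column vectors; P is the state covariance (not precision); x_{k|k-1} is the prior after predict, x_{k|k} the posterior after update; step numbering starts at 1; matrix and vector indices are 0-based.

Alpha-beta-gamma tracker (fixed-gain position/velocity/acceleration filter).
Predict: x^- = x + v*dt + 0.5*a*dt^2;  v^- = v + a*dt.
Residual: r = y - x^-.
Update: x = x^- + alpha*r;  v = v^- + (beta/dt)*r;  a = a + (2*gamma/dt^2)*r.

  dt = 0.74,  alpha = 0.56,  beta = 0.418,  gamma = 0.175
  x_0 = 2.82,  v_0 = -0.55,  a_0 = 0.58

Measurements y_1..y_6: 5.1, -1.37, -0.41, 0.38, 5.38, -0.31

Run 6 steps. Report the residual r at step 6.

step 1: x_pred=2.5718  r=2.5282  x^+=3.9876  v^+=1.3073  a^+=2.1959
step 2: x_pred=5.5562  r=-6.9262  x^+=1.6775  v^+=-0.9801  a^+=-2.2310
step 3: x_pred=0.3414  r=-0.7514  x^+=-0.0794  v^+=-3.0555  a^+=-2.7113
step 4: x_pred=-3.0828  r=3.4628  x^+=-1.1436  v^+=-3.1058  a^+=-0.4980
step 5: x_pred=-3.5783  r=8.9583  x^+=1.4383  v^+=1.5859  a^+=5.2277
step 6: x_pred=4.0432  r=-4.3532  x^+=1.6054  v^+=2.9954  a^+=2.4453

resid = -4.3532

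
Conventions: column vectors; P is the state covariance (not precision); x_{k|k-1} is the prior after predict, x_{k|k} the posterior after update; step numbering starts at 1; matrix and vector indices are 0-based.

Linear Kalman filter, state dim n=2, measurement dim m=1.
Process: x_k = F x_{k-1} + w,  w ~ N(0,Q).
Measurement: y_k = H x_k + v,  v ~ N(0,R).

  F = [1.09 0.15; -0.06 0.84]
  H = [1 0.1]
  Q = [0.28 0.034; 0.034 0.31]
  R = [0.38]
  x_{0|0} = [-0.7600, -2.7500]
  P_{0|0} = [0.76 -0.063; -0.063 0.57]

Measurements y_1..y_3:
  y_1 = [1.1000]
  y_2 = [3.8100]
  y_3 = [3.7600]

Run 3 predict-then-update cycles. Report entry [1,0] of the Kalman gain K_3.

step 1: x^-=[-1.2409, -2.2644]  P^-=[1.1752 -0.0010; -0.0010 0.7213]  S=[1.5622]  K=[0.7522; 0.0455]  nu=[2.5673]  x^+=[0.6903, -2.1475]  P^+=[0.2913 -0.0545; -0.0545 0.7180]
step 2: x^-=[0.4302, -1.8453]  P^-=[0.6244 0.0560; 0.0560 0.8232]  S=[1.0238]  K=[0.6153; 0.1351]  nu=[3.5643]  x^+=[2.6235, -1.3638]  P^+=[0.2367 -0.0291; -0.0291 0.8045]
step 3: x^-=[2.6550, -1.3030]  P^-=[0.5699 0.0935; 0.0935 0.8814]  S=[0.9774]  K=[0.5926; 0.1858]  nu=[1.2353]  x^+=[3.3871, -1.0734]  P^+=[0.2266 -0.0141; -0.0141 0.8477]

K[1,0] = 0.1858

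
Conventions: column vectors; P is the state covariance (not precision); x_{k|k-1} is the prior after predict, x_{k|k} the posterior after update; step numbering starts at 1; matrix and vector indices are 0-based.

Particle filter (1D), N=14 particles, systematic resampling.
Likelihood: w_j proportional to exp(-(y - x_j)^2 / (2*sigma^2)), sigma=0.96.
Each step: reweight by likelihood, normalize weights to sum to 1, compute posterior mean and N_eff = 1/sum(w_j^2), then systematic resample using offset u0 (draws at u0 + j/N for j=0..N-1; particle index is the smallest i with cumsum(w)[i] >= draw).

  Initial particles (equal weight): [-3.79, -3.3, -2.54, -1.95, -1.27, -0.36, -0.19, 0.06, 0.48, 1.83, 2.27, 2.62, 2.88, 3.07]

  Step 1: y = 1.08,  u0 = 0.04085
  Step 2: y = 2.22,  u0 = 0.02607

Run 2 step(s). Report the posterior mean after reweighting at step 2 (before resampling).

step 1: w=[0.0000, 0.0000, 0.0002, 0.0017, 0.0126, 0.0821, 0.1054, 0.1437, 0.2079, 0.1863, 0.1172, 0.0698, 0.0436, 0.0295]  mean=1.0448  Neff=7.2485  idx=[5, 6, 6, 7, 7, 8, 8, 8, 9, 9, 10, 10, 11, 12]
step 2: w=[0.0042, 0.0067, 0.0067, 0.0124, 0.0124, 0.0302, 0.0302, 0.0302, 0.1439, 0.1439, 0.1561, 0.1561, 0.1433, 0.1234]  mean=2.0074  Neff=7.7460  idx=[3, 6, 8, 8, 9, 9, 10, 10, 11, 11, 12, 12, 13, 13]

post_mean = 2.0074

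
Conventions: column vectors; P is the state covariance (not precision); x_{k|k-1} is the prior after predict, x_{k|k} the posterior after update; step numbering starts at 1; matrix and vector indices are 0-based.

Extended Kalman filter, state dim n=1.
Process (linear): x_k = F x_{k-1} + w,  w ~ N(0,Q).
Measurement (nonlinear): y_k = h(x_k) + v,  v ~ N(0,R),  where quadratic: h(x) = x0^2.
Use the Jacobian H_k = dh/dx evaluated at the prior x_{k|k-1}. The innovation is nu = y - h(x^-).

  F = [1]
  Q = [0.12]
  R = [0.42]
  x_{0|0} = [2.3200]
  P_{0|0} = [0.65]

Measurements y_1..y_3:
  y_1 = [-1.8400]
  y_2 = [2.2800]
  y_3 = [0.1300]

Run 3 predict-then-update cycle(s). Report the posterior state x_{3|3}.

x_post = [0.8328]

step 1: x^-=[2.3200]  P^-=[0.7700]  H_jac=[4.6400]  S=[16.9978]  K=[0.2102]  nu=[-7.2224]  x^+=[0.8019]  P^+=[0.0190]
step 2: x^-=[0.8019]  P^-=[0.1390]  H_jac=[1.6038]  S=[0.7776]  K=[0.2867]  nu=[1.6369]  x^+=[1.2713]  P^+=[0.0751]
step 3: x^-=[1.2713]  P^-=[0.1951]  H_jac=[2.5426]  S=[1.6812]  K=[0.2950]  nu=[-1.4862]  x^+=[0.8328]  P^+=[0.0487]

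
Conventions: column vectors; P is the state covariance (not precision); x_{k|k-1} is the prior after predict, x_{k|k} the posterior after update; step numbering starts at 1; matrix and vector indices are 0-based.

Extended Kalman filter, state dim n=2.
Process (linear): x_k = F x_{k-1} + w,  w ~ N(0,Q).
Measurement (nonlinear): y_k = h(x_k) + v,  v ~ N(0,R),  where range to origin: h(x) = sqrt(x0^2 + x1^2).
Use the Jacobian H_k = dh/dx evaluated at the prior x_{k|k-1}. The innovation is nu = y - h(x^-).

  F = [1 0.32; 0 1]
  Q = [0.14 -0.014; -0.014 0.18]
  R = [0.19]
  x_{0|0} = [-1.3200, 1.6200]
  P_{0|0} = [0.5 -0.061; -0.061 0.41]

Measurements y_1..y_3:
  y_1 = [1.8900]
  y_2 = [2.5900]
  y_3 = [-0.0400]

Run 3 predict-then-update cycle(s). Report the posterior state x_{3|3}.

step 1: x^-=[-0.8016, 1.6200]  P^-=[0.6429 0.0562; 0.0562 0.5900]  H_jac=[-0.4435 0.8963]  S=[0.7457]  K=[-0.3148; 0.6757]  nu=[0.0825]  x^+=[-0.8276, 1.6758]  P^+=[0.5690 0.2148; 0.2148 0.2495]
step 2: x^-=[-0.2913, 1.6758]  P^-=[0.8721 0.2807; 0.2807 0.4295]  H_jac=[-0.1713 0.9852]  S=[0.5378]  K=[0.2365; 0.6975]  nu=[0.8891]  x^+=[-0.0811, 2.2959]  P^+=[0.8420 0.1920; 0.1920 0.1679]
step 3: x^-=[0.6536, 2.2959]  P^-=[1.1221 0.2317; 0.2317 0.3479]  H_jac=[0.2738 0.9618]  S=[0.7180]  K=[0.7383; 0.5544]  nu=[-2.4271]  x^+=[-1.1384, 0.9503]  P^+=[0.7307 -0.0622; -0.0622 0.1272]

x_post = [-1.1384, 0.9503]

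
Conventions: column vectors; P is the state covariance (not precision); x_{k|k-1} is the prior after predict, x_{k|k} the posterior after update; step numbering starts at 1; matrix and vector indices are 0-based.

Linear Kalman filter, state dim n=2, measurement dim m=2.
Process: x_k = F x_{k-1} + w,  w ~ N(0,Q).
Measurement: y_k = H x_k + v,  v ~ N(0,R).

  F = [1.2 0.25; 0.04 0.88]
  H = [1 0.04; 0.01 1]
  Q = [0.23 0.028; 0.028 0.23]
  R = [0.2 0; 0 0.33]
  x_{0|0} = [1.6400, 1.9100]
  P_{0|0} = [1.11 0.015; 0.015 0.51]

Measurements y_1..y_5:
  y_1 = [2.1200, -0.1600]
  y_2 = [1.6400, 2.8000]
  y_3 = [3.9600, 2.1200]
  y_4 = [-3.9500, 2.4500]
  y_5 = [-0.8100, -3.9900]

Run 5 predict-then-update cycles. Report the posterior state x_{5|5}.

x_post = [-1.0591, -1.3959]

step 1: x^-=[2.4455, 1.7464]  P^-=[1.8693 0.2095; 0.2095 0.6278]  S=[2.0870 0.2534; 0.2534 0.9622]  K=[0.8996 0.0002; 0.0340 0.6457]  nu=[-0.3954, -1.9309]  x^+=[2.0894, 0.4862]  P^+=[0.1800 -0.0017; -0.0017 0.2131]
step 2: x^-=[2.6288, 0.5114]  P^-=[0.5015 0.0817; 0.0817 0.3952]  S=[0.7087 0.1025; 0.1025 0.7269]  K=[0.7095 0.0192; 0.0600 0.5363]  nu=[-1.0092, 2.2623]  x^+=[1.9561, 1.6643]  P^+=[0.1417 0.0049; 0.0049 0.1769]
step 3: x^-=[2.7634, 1.5428]  P^-=[0.4481 0.0790; 0.0790 0.3676]  S=[0.6550 0.0982; 0.0982 0.6992]  K=[0.6855 0.0231; 0.0654 0.5177]  nu=[1.1348, 0.5496]  x^+=[3.5540, 1.9015]  P^+=[0.1368 0.0063; 0.0063 0.1708]
step 4: x^-=[4.7402, 1.8155]  P^-=[0.4415 0.0788; 0.0788 0.3629]  S=[0.6484 0.0978; 0.0978 0.6945]  K=[0.6822 0.0238; 0.0664 0.5143]  nu=[-8.7628, 0.5871]  x^+=[-1.2237, 1.5358]  P^+=[0.1362 0.0065; 0.0065 0.1697]
step 5: x^-=[-1.0845, 1.3026]  P^-=[0.4406 0.0788; 0.0788 0.3621]  S=[0.6475 0.0977; 0.0977 0.6937]  K=[0.6817 0.0239; 0.0665 0.5137]  nu=[0.2224, -5.2817]  x^+=[-1.0591, -1.3959]  P^+=[0.1361 0.0065; 0.0065 0.1695]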